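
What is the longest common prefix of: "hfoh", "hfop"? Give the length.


Words: hfoh, hfop
  Position 0: all 'h' => match
  Position 1: all 'f' => match
  Position 2: all 'o' => match
  Position 3: ('h', 'p') => mismatch, stop
LCP = "hfo" (length 3)

3


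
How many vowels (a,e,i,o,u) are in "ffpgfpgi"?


Input: ffpgfpgi
Checking each character:
  'f' at position 0: consonant
  'f' at position 1: consonant
  'p' at position 2: consonant
  'g' at position 3: consonant
  'f' at position 4: consonant
  'p' at position 5: consonant
  'g' at position 6: consonant
  'i' at position 7: vowel (running total: 1)
Total vowels: 1

1


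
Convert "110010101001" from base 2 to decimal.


Input: "110010101001" in base 2
Positional expansion:
  Digit '1' (value 1) x 2^11 = 2048
  Digit '1' (value 1) x 2^10 = 1024
  Digit '0' (value 0) x 2^9 = 0
  Digit '0' (value 0) x 2^8 = 0
  Digit '1' (value 1) x 2^7 = 128
  Digit '0' (value 0) x 2^6 = 0
  Digit '1' (value 1) x 2^5 = 32
  Digit '0' (value 0) x 2^4 = 0
  Digit '1' (value 1) x 2^3 = 8
  Digit '0' (value 0) x 2^2 = 0
  Digit '0' (value 0) x 2^1 = 0
  Digit '1' (value 1) x 2^0 = 1
Sum = 3241

3241


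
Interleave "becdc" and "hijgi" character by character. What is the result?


Interleaving "becdc" and "hijgi":
  Position 0: 'b' from first, 'h' from second => "bh"
  Position 1: 'e' from first, 'i' from second => "ei"
  Position 2: 'c' from first, 'j' from second => "cj"
  Position 3: 'd' from first, 'g' from second => "dg"
  Position 4: 'c' from first, 'i' from second => "ci"
Result: bheicjdgci

bheicjdgci


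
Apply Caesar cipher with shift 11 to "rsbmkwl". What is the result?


Caesar cipher: shift "rsbmkwl" by 11
  'r' (pos 17) + 11 = pos 2 = 'c'
  's' (pos 18) + 11 = pos 3 = 'd'
  'b' (pos 1) + 11 = pos 12 = 'm'
  'm' (pos 12) + 11 = pos 23 = 'x'
  'k' (pos 10) + 11 = pos 21 = 'v'
  'w' (pos 22) + 11 = pos 7 = 'h'
  'l' (pos 11) + 11 = pos 22 = 'w'
Result: cdmxvhw

cdmxvhw


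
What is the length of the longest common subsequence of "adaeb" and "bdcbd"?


LCS of "adaeb" and "bdcbd"
DP table:
           b    d    c    b    d
      0    0    0    0    0    0
  a   0    0    0    0    0    0
  d   0    0    1    1    1    1
  a   0    0    1    1    1    1
  e   0    0    1    1    1    1
  b   0    1    1    1    2    2
LCS length = dp[5][5] = 2

2


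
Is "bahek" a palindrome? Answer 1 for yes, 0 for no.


Input: bahek
Reversed: kehab
  Compare pos 0 ('b') with pos 4 ('k'): MISMATCH
  Compare pos 1 ('a') with pos 3 ('e'): MISMATCH
Result: not a palindrome

0


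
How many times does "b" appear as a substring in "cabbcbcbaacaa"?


Searching for "b" in "cabbcbcbaacaa"
Scanning each position:
  Position 0: "c" => no
  Position 1: "a" => no
  Position 2: "b" => MATCH
  Position 3: "b" => MATCH
  Position 4: "c" => no
  Position 5: "b" => MATCH
  Position 6: "c" => no
  Position 7: "b" => MATCH
  Position 8: "a" => no
  Position 9: "a" => no
  Position 10: "c" => no
  Position 11: "a" => no
  Position 12: "a" => no
Total occurrences: 4

4


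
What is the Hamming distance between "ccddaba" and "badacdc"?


Comparing "ccddaba" and "badacdc" position by position:
  Position 0: 'c' vs 'b' => differ
  Position 1: 'c' vs 'a' => differ
  Position 2: 'd' vs 'd' => same
  Position 3: 'd' vs 'a' => differ
  Position 4: 'a' vs 'c' => differ
  Position 5: 'b' vs 'd' => differ
  Position 6: 'a' vs 'c' => differ
Total differences (Hamming distance): 6

6


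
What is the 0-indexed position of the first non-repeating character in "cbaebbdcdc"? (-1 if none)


Input: cbaebbdcdc
Character frequencies:
  'a': 1
  'b': 3
  'c': 3
  'd': 2
  'e': 1
Scanning left to right for freq == 1:
  Position 0 ('c'): freq=3, skip
  Position 1 ('b'): freq=3, skip
  Position 2 ('a'): unique! => answer = 2

2


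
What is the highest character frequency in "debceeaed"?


Input: debceeaed
Character counts:
  'a': 1
  'b': 1
  'c': 1
  'd': 2
  'e': 4
Maximum frequency: 4

4


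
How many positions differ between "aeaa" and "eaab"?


Comparing "aeaa" and "eaab" position by position:
  Position 0: 'a' vs 'e' => DIFFER
  Position 1: 'e' vs 'a' => DIFFER
  Position 2: 'a' vs 'a' => same
  Position 3: 'a' vs 'b' => DIFFER
Positions that differ: 3

3


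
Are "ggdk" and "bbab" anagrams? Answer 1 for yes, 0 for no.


Strings: "ggdk", "bbab"
Sorted first:  dggk
Sorted second: abbb
Differ at position 0: 'd' vs 'a' => not anagrams

0


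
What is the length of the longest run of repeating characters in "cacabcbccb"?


Input: "cacabcbccb"
Scanning for longest run:
  Position 1 ('a'): new char, reset run to 1
  Position 2 ('c'): new char, reset run to 1
  Position 3 ('a'): new char, reset run to 1
  Position 4 ('b'): new char, reset run to 1
  Position 5 ('c'): new char, reset run to 1
  Position 6 ('b'): new char, reset run to 1
  Position 7 ('c'): new char, reset run to 1
  Position 8 ('c'): continues run of 'c', length=2
  Position 9 ('b'): new char, reset run to 1
Longest run: 'c' with length 2

2


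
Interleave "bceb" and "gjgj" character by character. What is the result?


Interleaving "bceb" and "gjgj":
  Position 0: 'b' from first, 'g' from second => "bg"
  Position 1: 'c' from first, 'j' from second => "cj"
  Position 2: 'e' from first, 'g' from second => "eg"
  Position 3: 'b' from first, 'j' from second => "bj"
Result: bgcjegbj

bgcjegbj


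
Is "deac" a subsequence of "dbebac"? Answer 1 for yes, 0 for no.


Check if "deac" is a subsequence of "dbebac"
Greedy scan:
  Position 0 ('d'): matches sub[0] = 'd'
  Position 1 ('b'): no match needed
  Position 2 ('e'): matches sub[1] = 'e'
  Position 3 ('b'): no match needed
  Position 4 ('a'): matches sub[2] = 'a'
  Position 5 ('c'): matches sub[3] = 'c'
All 4 characters matched => is a subsequence

1


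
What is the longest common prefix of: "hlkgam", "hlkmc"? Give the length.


Words: hlkgam, hlkmc
  Position 0: all 'h' => match
  Position 1: all 'l' => match
  Position 2: all 'k' => match
  Position 3: ('g', 'm') => mismatch, stop
LCP = "hlk" (length 3)

3


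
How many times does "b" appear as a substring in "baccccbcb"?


Searching for "b" in "baccccbcb"
Scanning each position:
  Position 0: "b" => MATCH
  Position 1: "a" => no
  Position 2: "c" => no
  Position 3: "c" => no
  Position 4: "c" => no
  Position 5: "c" => no
  Position 6: "b" => MATCH
  Position 7: "c" => no
  Position 8: "b" => MATCH
Total occurrences: 3

3


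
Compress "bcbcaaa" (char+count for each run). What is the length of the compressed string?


Input: bcbcaaa
Runs:
  'b' x 1 => "b1"
  'c' x 1 => "c1"
  'b' x 1 => "b1"
  'c' x 1 => "c1"
  'a' x 3 => "a3"
Compressed: "b1c1b1c1a3"
Compressed length: 10

10


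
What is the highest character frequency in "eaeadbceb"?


Input: eaeadbceb
Character counts:
  'a': 2
  'b': 2
  'c': 1
  'd': 1
  'e': 3
Maximum frequency: 3

3


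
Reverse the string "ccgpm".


Input: ccgpm
Reading characters right to left:
  Position 4: 'm'
  Position 3: 'p'
  Position 2: 'g'
  Position 1: 'c'
  Position 0: 'c'
Reversed: mpgcc

mpgcc


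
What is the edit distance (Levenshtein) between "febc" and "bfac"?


Computing edit distance: "febc" -> "bfac"
DP table:
           b    f    a    c
      0    1    2    3    4
  f   1    1    1    2    3
  e   2    2    2    2    3
  b   3    2    3    3    3
  c   4    3    3    4    3
Edit distance = dp[4][4] = 3

3


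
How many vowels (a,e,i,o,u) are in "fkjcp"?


Input: fkjcp
Checking each character:
  'f' at position 0: consonant
  'k' at position 1: consonant
  'j' at position 2: consonant
  'c' at position 3: consonant
  'p' at position 4: consonant
Total vowels: 0

0


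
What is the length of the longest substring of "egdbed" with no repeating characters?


Input: "egdbed"
Sliding window (track last position of each char):
  Position 0 ('e'): window [0,0] length 1 -- new best
  Position 1 ('g'): window [0,1] length 2 -- new best
  Position 2 ('d'): window [0,2] length 3 -- new best
  Position 3 ('b'): window [0,3] length 4 -- new best
  Position 4 ('e'): repeat (last at 0), move window start to 1
  Position 4 ('e'): window [1,4] length 4
  Position 5 ('d'): repeat (last at 2), move window start to 3
  Position 5 ('d'): window [3,5] length 3
Longest substring with no repeats: "egdb" with length 4

4


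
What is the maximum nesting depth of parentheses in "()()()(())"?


Input: "()()()(())"
Tracking depth:
  Position 0 '(': depth becomes 1
  Position 1 ')': depth becomes 0
  Position 2 '(': depth becomes 1
  Position 3 ')': depth becomes 0
  Position 4 '(': depth becomes 1
  Position 5 ')': depth becomes 0
  Position 6 '(': depth becomes 1
  Position 7 '(': depth becomes 2
  Position 8 ')': depth becomes 1
  Position 9 ')': depth becomes 0
Maximum depth reached: 2

2


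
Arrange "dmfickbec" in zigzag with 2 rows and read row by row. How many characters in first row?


Zigzag "dmfickbec" into 2 rows:
Placing characters:
  'd' => row 0
  'm' => row 1
  'f' => row 0
  'i' => row 1
  'c' => row 0
  'k' => row 1
  'b' => row 0
  'e' => row 1
  'c' => row 0
Rows:
  Row 0: "dfcbc"
  Row 1: "mike"
First row length: 5

5


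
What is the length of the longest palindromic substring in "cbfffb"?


Input: "cbfffb"
Checking substrings for palindromes:
  [1:6] "bfffb" (len 5) => palindrome
  [2:5] "fff" (len 3) => palindrome
  [2:4] "ff" (len 2) => palindrome
  [3:5] "ff" (len 2) => palindrome
Longest palindromic substring: "bfffb" with length 5

5


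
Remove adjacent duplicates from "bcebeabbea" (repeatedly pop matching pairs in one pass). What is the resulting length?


Input: bcebeabbea
Stack-based adjacent duplicate removal:
  Read 'b': push. Stack: b
  Read 'c': push. Stack: bc
  Read 'e': push. Stack: bce
  Read 'b': push. Stack: bceb
  Read 'e': push. Stack: bcebe
  Read 'a': push. Stack: bcebea
  Read 'b': push. Stack: bcebeab
  Read 'b': matches stack top 'b' => pop. Stack: bcebea
  Read 'e': push. Stack: bcebeae
  Read 'a': push. Stack: bcebeaea
Final stack: "bcebeaea" (length 8)

8


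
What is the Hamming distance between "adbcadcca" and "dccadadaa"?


Comparing "adbcadcca" and "dccadadaa" position by position:
  Position 0: 'a' vs 'd' => differ
  Position 1: 'd' vs 'c' => differ
  Position 2: 'b' vs 'c' => differ
  Position 3: 'c' vs 'a' => differ
  Position 4: 'a' vs 'd' => differ
  Position 5: 'd' vs 'a' => differ
  Position 6: 'c' vs 'd' => differ
  Position 7: 'c' vs 'a' => differ
  Position 8: 'a' vs 'a' => same
Total differences (Hamming distance): 8

8


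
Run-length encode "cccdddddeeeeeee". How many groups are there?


Input: cccdddddeeeeeee
Scanning for consecutive runs:
  Group 1: 'c' x 3 (positions 0-2)
  Group 2: 'd' x 5 (positions 3-7)
  Group 3: 'e' x 7 (positions 8-14)
Total groups: 3

3


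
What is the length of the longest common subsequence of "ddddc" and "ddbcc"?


LCS of "ddddc" and "ddbcc"
DP table:
           d    d    b    c    c
      0    0    0    0    0    0
  d   0    1    1    1    1    1
  d   0    1    2    2    2    2
  d   0    1    2    2    2    2
  d   0    1    2    2    2    2
  c   0    1    2    2    3    3
LCS length = dp[5][5] = 3

3


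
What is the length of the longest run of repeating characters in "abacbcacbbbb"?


Input: "abacbcacbbbb"
Scanning for longest run:
  Position 1 ('b'): new char, reset run to 1
  Position 2 ('a'): new char, reset run to 1
  Position 3 ('c'): new char, reset run to 1
  Position 4 ('b'): new char, reset run to 1
  Position 5 ('c'): new char, reset run to 1
  Position 6 ('a'): new char, reset run to 1
  Position 7 ('c'): new char, reset run to 1
  Position 8 ('b'): new char, reset run to 1
  Position 9 ('b'): continues run of 'b', length=2
  Position 10 ('b'): continues run of 'b', length=3
  Position 11 ('b'): continues run of 'b', length=4
Longest run: 'b' with length 4

4


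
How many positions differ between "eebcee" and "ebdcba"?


Comparing "eebcee" and "ebdcba" position by position:
  Position 0: 'e' vs 'e' => same
  Position 1: 'e' vs 'b' => DIFFER
  Position 2: 'b' vs 'd' => DIFFER
  Position 3: 'c' vs 'c' => same
  Position 4: 'e' vs 'b' => DIFFER
  Position 5: 'e' vs 'a' => DIFFER
Positions that differ: 4

4


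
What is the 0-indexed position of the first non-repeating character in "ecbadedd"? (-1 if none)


Input: ecbadedd
Character frequencies:
  'a': 1
  'b': 1
  'c': 1
  'd': 3
  'e': 2
Scanning left to right for freq == 1:
  Position 0 ('e'): freq=2, skip
  Position 1 ('c'): unique! => answer = 1

1


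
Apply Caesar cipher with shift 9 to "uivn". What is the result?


Caesar cipher: shift "uivn" by 9
  'u' (pos 20) + 9 = pos 3 = 'd'
  'i' (pos 8) + 9 = pos 17 = 'r'
  'v' (pos 21) + 9 = pos 4 = 'e'
  'n' (pos 13) + 9 = pos 22 = 'w'
Result: drew

drew


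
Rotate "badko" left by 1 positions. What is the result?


Input: "badko", rotate left by 1
First 1 characters: "b"
Remaining characters: "adko"
Concatenate remaining + first: "adko" + "b" = "adkob"

adkob


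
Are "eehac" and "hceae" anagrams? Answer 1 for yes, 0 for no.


Strings: "eehac", "hceae"
Sorted first:  aceeh
Sorted second: aceeh
Sorted forms match => anagrams

1


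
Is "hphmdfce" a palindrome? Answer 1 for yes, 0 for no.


Input: hphmdfce
Reversed: ecfdmhph
  Compare pos 0 ('h') with pos 7 ('e'): MISMATCH
  Compare pos 1 ('p') with pos 6 ('c'): MISMATCH
  Compare pos 2 ('h') with pos 5 ('f'): MISMATCH
  Compare pos 3 ('m') with pos 4 ('d'): MISMATCH
Result: not a palindrome

0


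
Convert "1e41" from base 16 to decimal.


Input: "1e41" in base 16
Positional expansion:
  Digit '1' (value 1) x 16^3 = 4096
  Digit 'e' (value 14) x 16^2 = 3584
  Digit '4' (value 4) x 16^1 = 64
  Digit '1' (value 1) x 16^0 = 1
Sum = 7745

7745


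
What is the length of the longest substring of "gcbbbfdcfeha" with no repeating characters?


Input: "gcbbbfdcfeha"
Sliding window (track last position of each char):
  Position 0 ('g'): window [0,0] length 1 -- new best
  Position 1 ('c'): window [0,1] length 2 -- new best
  Position 2 ('b'): window [0,2] length 3 -- new best
  Position 3 ('b'): repeat (last at 2), move window start to 3
  Position 3 ('b'): window [3,3] length 1
  Position 4 ('b'): repeat (last at 3), move window start to 4
  Position 4 ('b'): window [4,4] length 1
  Position 5 ('f'): window [4,5] length 2
  Position 6 ('d'): window [4,6] length 3
  Position 7 ('c'): window [4,7] length 4 -- new best
  Position 8 ('f'): repeat (last at 5), move window start to 6
  Position 8 ('f'): window [6,8] length 3
  Position 9 ('e'): window [6,9] length 4
  Position 10 ('h'): window [6,10] length 5 -- new best
  Position 11 ('a'): window [6,11] length 6 -- new best
Longest substring with no repeats: "dcfeha" with length 6

6


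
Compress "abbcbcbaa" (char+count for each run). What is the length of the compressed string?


Input: abbcbcbaa
Runs:
  'a' x 1 => "a1"
  'b' x 2 => "b2"
  'c' x 1 => "c1"
  'b' x 1 => "b1"
  'c' x 1 => "c1"
  'b' x 1 => "b1"
  'a' x 2 => "a2"
Compressed: "a1b2c1b1c1b1a2"
Compressed length: 14

14


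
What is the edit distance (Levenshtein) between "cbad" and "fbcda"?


Computing edit distance: "cbad" -> "fbcda"
DP table:
           f    b    c    d    a
      0    1    2    3    4    5
  c   1    1    2    2    3    4
  b   2    2    1    2    3    4
  a   3    3    2    2    3    3
  d   4    4    3    3    2    3
Edit distance = dp[4][5] = 3

3


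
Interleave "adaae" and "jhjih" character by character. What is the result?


Interleaving "adaae" and "jhjih":
  Position 0: 'a' from first, 'j' from second => "aj"
  Position 1: 'd' from first, 'h' from second => "dh"
  Position 2: 'a' from first, 'j' from second => "aj"
  Position 3: 'a' from first, 'i' from second => "ai"
  Position 4: 'e' from first, 'h' from second => "eh"
Result: ajdhajaieh

ajdhajaieh


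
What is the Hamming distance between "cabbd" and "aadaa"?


Comparing "cabbd" and "aadaa" position by position:
  Position 0: 'c' vs 'a' => differ
  Position 1: 'a' vs 'a' => same
  Position 2: 'b' vs 'd' => differ
  Position 3: 'b' vs 'a' => differ
  Position 4: 'd' vs 'a' => differ
Total differences (Hamming distance): 4

4


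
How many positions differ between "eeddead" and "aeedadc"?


Comparing "eeddead" and "aeedadc" position by position:
  Position 0: 'e' vs 'a' => DIFFER
  Position 1: 'e' vs 'e' => same
  Position 2: 'd' vs 'e' => DIFFER
  Position 3: 'd' vs 'd' => same
  Position 4: 'e' vs 'a' => DIFFER
  Position 5: 'a' vs 'd' => DIFFER
  Position 6: 'd' vs 'c' => DIFFER
Positions that differ: 5

5


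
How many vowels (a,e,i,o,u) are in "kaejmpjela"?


Input: kaejmpjela
Checking each character:
  'k' at position 0: consonant
  'a' at position 1: vowel (running total: 1)
  'e' at position 2: vowel (running total: 2)
  'j' at position 3: consonant
  'm' at position 4: consonant
  'p' at position 5: consonant
  'j' at position 6: consonant
  'e' at position 7: vowel (running total: 3)
  'l' at position 8: consonant
  'a' at position 9: vowel (running total: 4)
Total vowels: 4

4


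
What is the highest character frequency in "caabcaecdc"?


Input: caabcaecdc
Character counts:
  'a': 3
  'b': 1
  'c': 4
  'd': 1
  'e': 1
Maximum frequency: 4

4


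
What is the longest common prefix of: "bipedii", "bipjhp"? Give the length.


Words: bipedii, bipjhp
  Position 0: all 'b' => match
  Position 1: all 'i' => match
  Position 2: all 'p' => match
  Position 3: ('e', 'j') => mismatch, stop
LCP = "bip" (length 3)

3


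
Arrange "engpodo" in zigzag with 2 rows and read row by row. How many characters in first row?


Zigzag "engpodo" into 2 rows:
Placing characters:
  'e' => row 0
  'n' => row 1
  'g' => row 0
  'p' => row 1
  'o' => row 0
  'd' => row 1
  'o' => row 0
Rows:
  Row 0: "egoo"
  Row 1: "npd"
First row length: 4

4


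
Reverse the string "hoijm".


Input: hoijm
Reading characters right to left:
  Position 4: 'm'
  Position 3: 'j'
  Position 2: 'i'
  Position 1: 'o'
  Position 0: 'h'
Reversed: mjioh

mjioh


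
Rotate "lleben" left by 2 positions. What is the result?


Input: "lleben", rotate left by 2
First 2 characters: "ll"
Remaining characters: "eben"
Concatenate remaining + first: "eben" + "ll" = "ebenll"

ebenll


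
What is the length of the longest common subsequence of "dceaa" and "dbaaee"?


LCS of "dceaa" and "dbaaee"
DP table:
           d    b    a    a    e    e
      0    0    0    0    0    0    0
  d   0    1    1    1    1    1    1
  c   0    1    1    1    1    1    1
  e   0    1    1    1    1    2    2
  a   0    1    1    2    2    2    2
  a   0    1    1    2    3    3    3
LCS length = dp[5][6] = 3

3


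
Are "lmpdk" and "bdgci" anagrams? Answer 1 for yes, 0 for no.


Strings: "lmpdk", "bdgci"
Sorted first:  dklmp
Sorted second: bcdgi
Differ at position 0: 'd' vs 'b' => not anagrams

0


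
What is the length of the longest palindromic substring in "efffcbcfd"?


Input: "efffcbcfd"
Checking substrings for palindromes:
  [3:8] "fcbcf" (len 5) => palindrome
  [1:4] "fff" (len 3) => palindrome
  [4:7] "cbc" (len 3) => palindrome
  [1:3] "ff" (len 2) => palindrome
  [2:4] "ff" (len 2) => palindrome
Longest palindromic substring: "fcbcf" with length 5

5


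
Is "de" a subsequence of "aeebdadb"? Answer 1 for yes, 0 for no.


Check if "de" is a subsequence of "aeebdadb"
Greedy scan:
  Position 0 ('a'): no match needed
  Position 1 ('e'): no match needed
  Position 2 ('e'): no match needed
  Position 3 ('b'): no match needed
  Position 4 ('d'): matches sub[0] = 'd'
  Position 5 ('a'): no match needed
  Position 6 ('d'): no match needed
  Position 7 ('b'): no match needed
Only matched 1/2 characters => not a subsequence

0


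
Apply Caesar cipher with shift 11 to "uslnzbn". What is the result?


Caesar cipher: shift "uslnzbn" by 11
  'u' (pos 20) + 11 = pos 5 = 'f'
  's' (pos 18) + 11 = pos 3 = 'd'
  'l' (pos 11) + 11 = pos 22 = 'w'
  'n' (pos 13) + 11 = pos 24 = 'y'
  'z' (pos 25) + 11 = pos 10 = 'k'
  'b' (pos 1) + 11 = pos 12 = 'm'
  'n' (pos 13) + 11 = pos 24 = 'y'
Result: fdwykmy

fdwykmy


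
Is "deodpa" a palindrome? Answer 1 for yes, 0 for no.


Input: deodpa
Reversed: apdoed
  Compare pos 0 ('d') with pos 5 ('a'): MISMATCH
  Compare pos 1 ('e') with pos 4 ('p'): MISMATCH
  Compare pos 2 ('o') with pos 3 ('d'): MISMATCH
Result: not a palindrome

0


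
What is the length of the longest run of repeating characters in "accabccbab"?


Input: "accabccbab"
Scanning for longest run:
  Position 1 ('c'): new char, reset run to 1
  Position 2 ('c'): continues run of 'c', length=2
  Position 3 ('a'): new char, reset run to 1
  Position 4 ('b'): new char, reset run to 1
  Position 5 ('c'): new char, reset run to 1
  Position 6 ('c'): continues run of 'c', length=2
  Position 7 ('b'): new char, reset run to 1
  Position 8 ('a'): new char, reset run to 1
  Position 9 ('b'): new char, reset run to 1
Longest run: 'c' with length 2

2


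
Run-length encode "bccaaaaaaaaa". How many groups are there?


Input: bccaaaaaaaaa
Scanning for consecutive runs:
  Group 1: 'b' x 1 (positions 0-0)
  Group 2: 'c' x 2 (positions 1-2)
  Group 3: 'a' x 9 (positions 3-11)
Total groups: 3

3


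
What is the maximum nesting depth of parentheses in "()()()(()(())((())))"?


Input: "()()()(()(())((())))"
Tracking depth:
  Position 0 '(': depth becomes 1
  Position 1 ')': depth becomes 0
  Position 2 '(': depth becomes 1
  Position 3 ')': depth becomes 0
  Position 4 '(': depth becomes 1
  Position 5 ')': depth becomes 0
  Position 6 '(': depth becomes 1
  Position 7 '(': depth becomes 2
  Position 8 ')': depth becomes 1
  Position 9 '(': depth becomes 2
  Position 10 '(': depth becomes 3
  Position 11 ')': depth becomes 2
  Position 12 ')': depth becomes 1
  Position 13 '(': depth becomes 2
  Position 14 '(': depth becomes 3
  Position 15 '(': depth becomes 4
  Position 16 ')': depth becomes 3
  Position 17 ')': depth becomes 2
  Position 18 ')': depth becomes 1
  Position 19 ')': depth becomes 0
Maximum depth reached: 4

4


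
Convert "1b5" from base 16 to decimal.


Input: "1b5" in base 16
Positional expansion:
  Digit '1' (value 1) x 16^2 = 256
  Digit 'b' (value 11) x 16^1 = 176
  Digit '5' (value 5) x 16^0 = 5
Sum = 437

437


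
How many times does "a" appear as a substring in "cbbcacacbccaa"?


Searching for "a" in "cbbcacacbccaa"
Scanning each position:
  Position 0: "c" => no
  Position 1: "b" => no
  Position 2: "b" => no
  Position 3: "c" => no
  Position 4: "a" => MATCH
  Position 5: "c" => no
  Position 6: "a" => MATCH
  Position 7: "c" => no
  Position 8: "b" => no
  Position 9: "c" => no
  Position 10: "c" => no
  Position 11: "a" => MATCH
  Position 12: "a" => MATCH
Total occurrences: 4

4


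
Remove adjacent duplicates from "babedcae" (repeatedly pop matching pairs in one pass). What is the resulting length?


Input: babedcae
Stack-based adjacent duplicate removal:
  Read 'b': push. Stack: b
  Read 'a': push. Stack: ba
  Read 'b': push. Stack: bab
  Read 'e': push. Stack: babe
  Read 'd': push. Stack: babed
  Read 'c': push. Stack: babedc
  Read 'a': push. Stack: babedca
  Read 'e': push. Stack: babedcae
Final stack: "babedcae" (length 8)

8


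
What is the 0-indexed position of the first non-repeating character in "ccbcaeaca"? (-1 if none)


Input: ccbcaeaca
Character frequencies:
  'a': 3
  'b': 1
  'c': 4
  'e': 1
Scanning left to right for freq == 1:
  Position 0 ('c'): freq=4, skip
  Position 1 ('c'): freq=4, skip
  Position 2 ('b'): unique! => answer = 2

2


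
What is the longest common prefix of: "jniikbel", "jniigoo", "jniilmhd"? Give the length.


Words: jniikbel, jniigoo, jniilmhd
  Position 0: all 'j' => match
  Position 1: all 'n' => match
  Position 2: all 'i' => match
  Position 3: all 'i' => match
  Position 4: ('k', 'g', 'l') => mismatch, stop
LCP = "jnii" (length 4)

4


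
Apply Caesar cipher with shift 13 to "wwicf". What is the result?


Caesar cipher: shift "wwicf" by 13
  'w' (pos 22) + 13 = pos 9 = 'j'
  'w' (pos 22) + 13 = pos 9 = 'j'
  'i' (pos 8) + 13 = pos 21 = 'v'
  'c' (pos 2) + 13 = pos 15 = 'p'
  'f' (pos 5) + 13 = pos 18 = 's'
Result: jjvps

jjvps


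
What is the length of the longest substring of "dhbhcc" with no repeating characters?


Input: "dhbhcc"
Sliding window (track last position of each char):
  Position 0 ('d'): window [0,0] length 1 -- new best
  Position 1 ('h'): window [0,1] length 2 -- new best
  Position 2 ('b'): window [0,2] length 3 -- new best
  Position 3 ('h'): repeat (last at 1), move window start to 2
  Position 3 ('h'): window [2,3] length 2
  Position 4 ('c'): window [2,4] length 3
  Position 5 ('c'): repeat (last at 4), move window start to 5
  Position 5 ('c'): window [5,5] length 1
Longest substring with no repeats: "dhb" with length 3

3


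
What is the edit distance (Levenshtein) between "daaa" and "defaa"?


Computing edit distance: "daaa" -> "defaa"
DP table:
           d    e    f    a    a
      0    1    2    3    4    5
  d   1    0    1    2    3    4
  a   2    1    1    2    2    3
  a   3    2    2    2    2    2
  a   4    3    3    3    2    2
Edit distance = dp[4][5] = 2

2


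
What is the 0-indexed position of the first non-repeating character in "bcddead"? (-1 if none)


Input: bcddead
Character frequencies:
  'a': 1
  'b': 1
  'c': 1
  'd': 3
  'e': 1
Scanning left to right for freq == 1:
  Position 0 ('b'): unique! => answer = 0

0


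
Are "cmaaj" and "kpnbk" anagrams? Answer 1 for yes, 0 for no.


Strings: "cmaaj", "kpnbk"
Sorted first:  aacjm
Sorted second: bkknp
Differ at position 0: 'a' vs 'b' => not anagrams

0


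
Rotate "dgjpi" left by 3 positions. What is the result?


Input: "dgjpi", rotate left by 3
First 3 characters: "dgj"
Remaining characters: "pi"
Concatenate remaining + first: "pi" + "dgj" = "pidgj"

pidgj


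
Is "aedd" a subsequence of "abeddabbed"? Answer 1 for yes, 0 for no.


Check if "aedd" is a subsequence of "abeddabbed"
Greedy scan:
  Position 0 ('a'): matches sub[0] = 'a'
  Position 1 ('b'): no match needed
  Position 2 ('e'): matches sub[1] = 'e'
  Position 3 ('d'): matches sub[2] = 'd'
  Position 4 ('d'): matches sub[3] = 'd'
  Position 5 ('a'): no match needed
  Position 6 ('b'): no match needed
  Position 7 ('b'): no match needed
  Position 8 ('e'): no match needed
  Position 9 ('d'): no match needed
All 4 characters matched => is a subsequence

1


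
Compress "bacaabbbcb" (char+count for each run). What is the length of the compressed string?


Input: bacaabbbcb
Runs:
  'b' x 1 => "b1"
  'a' x 1 => "a1"
  'c' x 1 => "c1"
  'a' x 2 => "a2"
  'b' x 3 => "b3"
  'c' x 1 => "c1"
  'b' x 1 => "b1"
Compressed: "b1a1c1a2b3c1b1"
Compressed length: 14

14


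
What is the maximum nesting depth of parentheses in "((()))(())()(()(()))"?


Input: "((()))(())()(()(()))"
Tracking depth:
  Position 0 '(': depth becomes 1
  Position 1 '(': depth becomes 2
  Position 2 '(': depth becomes 3
  Position 3 ')': depth becomes 2
  Position 4 ')': depth becomes 1
  Position 5 ')': depth becomes 0
  Position 6 '(': depth becomes 1
  Position 7 '(': depth becomes 2
  Position 8 ')': depth becomes 1
  Position 9 ')': depth becomes 0
  Position 10 '(': depth becomes 1
  Position 11 ')': depth becomes 0
  Position 12 '(': depth becomes 1
  Position 13 '(': depth becomes 2
  Position 14 ')': depth becomes 1
  Position 15 '(': depth becomes 2
  Position 16 '(': depth becomes 3
  Position 17 ')': depth becomes 2
  Position 18 ')': depth becomes 1
  Position 19 ')': depth becomes 0
Maximum depth reached: 3

3


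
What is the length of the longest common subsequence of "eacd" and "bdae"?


LCS of "eacd" and "bdae"
DP table:
           b    d    a    e
      0    0    0    0    0
  e   0    0    0    0    1
  a   0    0    0    1    1
  c   0    0    0    1    1
  d   0    0    1    1    1
LCS length = dp[4][4] = 1

1


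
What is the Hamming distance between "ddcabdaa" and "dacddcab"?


Comparing "ddcabdaa" and "dacddcab" position by position:
  Position 0: 'd' vs 'd' => same
  Position 1: 'd' vs 'a' => differ
  Position 2: 'c' vs 'c' => same
  Position 3: 'a' vs 'd' => differ
  Position 4: 'b' vs 'd' => differ
  Position 5: 'd' vs 'c' => differ
  Position 6: 'a' vs 'a' => same
  Position 7: 'a' vs 'b' => differ
Total differences (Hamming distance): 5

5


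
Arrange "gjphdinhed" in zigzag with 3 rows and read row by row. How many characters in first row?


Zigzag "gjphdinhed" into 3 rows:
Placing characters:
  'g' => row 0
  'j' => row 1
  'p' => row 2
  'h' => row 1
  'd' => row 0
  'i' => row 1
  'n' => row 2
  'h' => row 1
  'e' => row 0
  'd' => row 1
Rows:
  Row 0: "gde"
  Row 1: "jhihd"
  Row 2: "pn"
First row length: 3

3


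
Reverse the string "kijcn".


Input: kijcn
Reading characters right to left:
  Position 4: 'n'
  Position 3: 'c'
  Position 2: 'j'
  Position 1: 'i'
  Position 0: 'k'
Reversed: ncjik

ncjik


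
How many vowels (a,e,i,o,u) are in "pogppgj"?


Input: pogppgj
Checking each character:
  'p' at position 0: consonant
  'o' at position 1: vowel (running total: 1)
  'g' at position 2: consonant
  'p' at position 3: consonant
  'p' at position 4: consonant
  'g' at position 5: consonant
  'j' at position 6: consonant
Total vowels: 1

1


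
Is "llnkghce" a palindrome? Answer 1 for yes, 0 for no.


Input: llnkghce
Reversed: echgknll
  Compare pos 0 ('l') with pos 7 ('e'): MISMATCH
  Compare pos 1 ('l') with pos 6 ('c'): MISMATCH
  Compare pos 2 ('n') with pos 5 ('h'): MISMATCH
  Compare pos 3 ('k') with pos 4 ('g'): MISMATCH
Result: not a palindrome

0


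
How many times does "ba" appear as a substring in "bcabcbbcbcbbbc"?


Searching for "ba" in "bcabcbbcbcbbbc"
Scanning each position:
  Position 0: "bc" => no
  Position 1: "ca" => no
  Position 2: "ab" => no
  Position 3: "bc" => no
  Position 4: "cb" => no
  Position 5: "bb" => no
  Position 6: "bc" => no
  Position 7: "cb" => no
  Position 8: "bc" => no
  Position 9: "cb" => no
  Position 10: "bb" => no
  Position 11: "bb" => no
  Position 12: "bc" => no
Total occurrences: 0

0


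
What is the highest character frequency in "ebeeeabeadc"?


Input: ebeeeabeadc
Character counts:
  'a': 2
  'b': 2
  'c': 1
  'd': 1
  'e': 5
Maximum frequency: 5

5


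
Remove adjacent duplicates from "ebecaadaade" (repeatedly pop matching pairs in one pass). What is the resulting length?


Input: ebecaadaade
Stack-based adjacent duplicate removal:
  Read 'e': push. Stack: e
  Read 'b': push. Stack: eb
  Read 'e': push. Stack: ebe
  Read 'c': push. Stack: ebec
  Read 'a': push. Stack: ebeca
  Read 'a': matches stack top 'a' => pop. Stack: ebec
  Read 'd': push. Stack: ebecd
  Read 'a': push. Stack: ebecda
  Read 'a': matches stack top 'a' => pop. Stack: ebecd
  Read 'd': matches stack top 'd' => pop. Stack: ebec
  Read 'e': push. Stack: ebece
Final stack: "ebece" (length 5)

5


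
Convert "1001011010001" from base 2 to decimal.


Input: "1001011010001" in base 2
Positional expansion:
  Digit '1' (value 1) x 2^12 = 4096
  Digit '0' (value 0) x 2^11 = 0
  Digit '0' (value 0) x 2^10 = 0
  Digit '1' (value 1) x 2^9 = 512
  Digit '0' (value 0) x 2^8 = 0
  Digit '1' (value 1) x 2^7 = 128
  Digit '1' (value 1) x 2^6 = 64
  Digit '0' (value 0) x 2^5 = 0
  Digit '1' (value 1) x 2^4 = 16
  Digit '0' (value 0) x 2^3 = 0
  Digit '0' (value 0) x 2^2 = 0
  Digit '0' (value 0) x 2^1 = 0
  Digit '1' (value 1) x 2^0 = 1
Sum = 4817

4817


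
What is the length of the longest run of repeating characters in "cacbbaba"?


Input: "cacbbaba"
Scanning for longest run:
  Position 1 ('a'): new char, reset run to 1
  Position 2 ('c'): new char, reset run to 1
  Position 3 ('b'): new char, reset run to 1
  Position 4 ('b'): continues run of 'b', length=2
  Position 5 ('a'): new char, reset run to 1
  Position 6 ('b'): new char, reset run to 1
  Position 7 ('a'): new char, reset run to 1
Longest run: 'b' with length 2

2


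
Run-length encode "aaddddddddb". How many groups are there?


Input: aaddddddddb
Scanning for consecutive runs:
  Group 1: 'a' x 2 (positions 0-1)
  Group 2: 'd' x 8 (positions 2-9)
  Group 3: 'b' x 1 (positions 10-10)
Total groups: 3

3


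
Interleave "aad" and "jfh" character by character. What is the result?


Interleaving "aad" and "jfh":
  Position 0: 'a' from first, 'j' from second => "aj"
  Position 1: 'a' from first, 'f' from second => "af"
  Position 2: 'd' from first, 'h' from second => "dh"
Result: ajafdh

ajafdh


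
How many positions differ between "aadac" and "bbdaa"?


Comparing "aadac" and "bbdaa" position by position:
  Position 0: 'a' vs 'b' => DIFFER
  Position 1: 'a' vs 'b' => DIFFER
  Position 2: 'd' vs 'd' => same
  Position 3: 'a' vs 'a' => same
  Position 4: 'c' vs 'a' => DIFFER
Positions that differ: 3

3


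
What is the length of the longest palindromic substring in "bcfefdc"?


Input: "bcfefdc"
Checking substrings for palindromes:
  [2:5] "fef" (len 3) => palindrome
Longest palindromic substring: "fef" with length 3

3


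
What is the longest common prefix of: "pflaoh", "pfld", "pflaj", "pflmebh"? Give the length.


Words: pflaoh, pfld, pflaj, pflmebh
  Position 0: all 'p' => match
  Position 1: all 'f' => match
  Position 2: all 'l' => match
  Position 3: ('a', 'd', 'a', 'm') => mismatch, stop
LCP = "pfl" (length 3)

3


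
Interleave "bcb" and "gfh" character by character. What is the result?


Interleaving "bcb" and "gfh":
  Position 0: 'b' from first, 'g' from second => "bg"
  Position 1: 'c' from first, 'f' from second => "cf"
  Position 2: 'b' from first, 'h' from second => "bh"
Result: bgcfbh

bgcfbh


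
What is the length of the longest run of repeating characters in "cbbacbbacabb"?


Input: "cbbacbbacabb"
Scanning for longest run:
  Position 1 ('b'): new char, reset run to 1
  Position 2 ('b'): continues run of 'b', length=2
  Position 3 ('a'): new char, reset run to 1
  Position 4 ('c'): new char, reset run to 1
  Position 5 ('b'): new char, reset run to 1
  Position 6 ('b'): continues run of 'b', length=2
  Position 7 ('a'): new char, reset run to 1
  Position 8 ('c'): new char, reset run to 1
  Position 9 ('a'): new char, reset run to 1
  Position 10 ('b'): new char, reset run to 1
  Position 11 ('b'): continues run of 'b', length=2
Longest run: 'b' with length 2

2


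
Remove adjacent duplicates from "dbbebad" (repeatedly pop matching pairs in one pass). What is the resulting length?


Input: dbbebad
Stack-based adjacent duplicate removal:
  Read 'd': push. Stack: d
  Read 'b': push. Stack: db
  Read 'b': matches stack top 'b' => pop. Stack: d
  Read 'e': push. Stack: de
  Read 'b': push. Stack: deb
  Read 'a': push. Stack: deba
  Read 'd': push. Stack: debad
Final stack: "debad" (length 5)

5


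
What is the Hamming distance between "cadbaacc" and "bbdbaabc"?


Comparing "cadbaacc" and "bbdbaabc" position by position:
  Position 0: 'c' vs 'b' => differ
  Position 1: 'a' vs 'b' => differ
  Position 2: 'd' vs 'd' => same
  Position 3: 'b' vs 'b' => same
  Position 4: 'a' vs 'a' => same
  Position 5: 'a' vs 'a' => same
  Position 6: 'c' vs 'b' => differ
  Position 7: 'c' vs 'c' => same
Total differences (Hamming distance): 3

3


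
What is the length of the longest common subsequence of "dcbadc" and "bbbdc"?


LCS of "dcbadc" and "bbbdc"
DP table:
           b    b    b    d    c
      0    0    0    0    0    0
  d   0    0    0    0    1    1
  c   0    0    0    0    1    2
  b   0    1    1    1    1    2
  a   0    1    1    1    1    2
  d   0    1    1    1    2    2
  c   0    1    1    1    2    3
LCS length = dp[6][5] = 3

3


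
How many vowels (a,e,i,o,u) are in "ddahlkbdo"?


Input: ddahlkbdo
Checking each character:
  'd' at position 0: consonant
  'd' at position 1: consonant
  'a' at position 2: vowel (running total: 1)
  'h' at position 3: consonant
  'l' at position 4: consonant
  'k' at position 5: consonant
  'b' at position 6: consonant
  'd' at position 7: consonant
  'o' at position 8: vowel (running total: 2)
Total vowels: 2

2


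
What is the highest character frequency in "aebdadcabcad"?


Input: aebdadcabcad
Character counts:
  'a': 4
  'b': 2
  'c': 2
  'd': 3
  'e': 1
Maximum frequency: 4

4


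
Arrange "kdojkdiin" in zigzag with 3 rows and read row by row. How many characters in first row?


Zigzag "kdojkdiin" into 3 rows:
Placing characters:
  'k' => row 0
  'd' => row 1
  'o' => row 2
  'j' => row 1
  'k' => row 0
  'd' => row 1
  'i' => row 2
  'i' => row 1
  'n' => row 0
Rows:
  Row 0: "kkn"
  Row 1: "djdi"
  Row 2: "oi"
First row length: 3

3


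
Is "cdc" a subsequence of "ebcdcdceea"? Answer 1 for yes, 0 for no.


Check if "cdc" is a subsequence of "ebcdcdceea"
Greedy scan:
  Position 0 ('e'): no match needed
  Position 1 ('b'): no match needed
  Position 2 ('c'): matches sub[0] = 'c'
  Position 3 ('d'): matches sub[1] = 'd'
  Position 4 ('c'): matches sub[2] = 'c'
  Position 5 ('d'): no match needed
  Position 6 ('c'): no match needed
  Position 7 ('e'): no match needed
  Position 8 ('e'): no match needed
  Position 9 ('a'): no match needed
All 3 characters matched => is a subsequence

1


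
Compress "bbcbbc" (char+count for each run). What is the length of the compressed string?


Input: bbcbbc
Runs:
  'b' x 2 => "b2"
  'c' x 1 => "c1"
  'b' x 2 => "b2"
  'c' x 1 => "c1"
Compressed: "b2c1b2c1"
Compressed length: 8

8


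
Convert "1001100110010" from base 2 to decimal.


Input: "1001100110010" in base 2
Positional expansion:
  Digit '1' (value 1) x 2^12 = 4096
  Digit '0' (value 0) x 2^11 = 0
  Digit '0' (value 0) x 2^10 = 0
  Digit '1' (value 1) x 2^9 = 512
  Digit '1' (value 1) x 2^8 = 256
  Digit '0' (value 0) x 2^7 = 0
  Digit '0' (value 0) x 2^6 = 0
  Digit '1' (value 1) x 2^5 = 32
  Digit '1' (value 1) x 2^4 = 16
  Digit '0' (value 0) x 2^3 = 0
  Digit '0' (value 0) x 2^2 = 0
  Digit '1' (value 1) x 2^1 = 2
  Digit '0' (value 0) x 2^0 = 0
Sum = 4914

4914


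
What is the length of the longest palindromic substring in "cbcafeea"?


Input: "cbcafeea"
Checking substrings for palindromes:
  [0:3] "cbc" (len 3) => palindrome
  [5:7] "ee" (len 2) => palindrome
Longest palindromic substring: "cbc" with length 3

3


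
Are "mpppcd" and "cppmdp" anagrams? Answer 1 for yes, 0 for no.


Strings: "mpppcd", "cppmdp"
Sorted first:  cdmppp
Sorted second: cdmppp
Sorted forms match => anagrams

1


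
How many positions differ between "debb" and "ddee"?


Comparing "debb" and "ddee" position by position:
  Position 0: 'd' vs 'd' => same
  Position 1: 'e' vs 'd' => DIFFER
  Position 2: 'b' vs 'e' => DIFFER
  Position 3: 'b' vs 'e' => DIFFER
Positions that differ: 3

3


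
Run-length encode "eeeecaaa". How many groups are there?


Input: eeeecaaa
Scanning for consecutive runs:
  Group 1: 'e' x 4 (positions 0-3)
  Group 2: 'c' x 1 (positions 4-4)
  Group 3: 'a' x 3 (positions 5-7)
Total groups: 3

3


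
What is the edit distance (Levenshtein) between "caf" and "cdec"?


Computing edit distance: "caf" -> "cdec"
DP table:
           c    d    e    c
      0    1    2    3    4
  c   1    0    1    2    3
  a   2    1    1    2    3
  f   3    2    2    2    3
Edit distance = dp[3][4] = 3

3


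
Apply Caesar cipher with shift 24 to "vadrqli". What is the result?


Caesar cipher: shift "vadrqli" by 24
  'v' (pos 21) + 24 = pos 19 = 't'
  'a' (pos 0) + 24 = pos 24 = 'y'
  'd' (pos 3) + 24 = pos 1 = 'b'
  'r' (pos 17) + 24 = pos 15 = 'p'
  'q' (pos 16) + 24 = pos 14 = 'o'
  'l' (pos 11) + 24 = pos 9 = 'j'
  'i' (pos 8) + 24 = pos 6 = 'g'
Result: tybpojg

tybpojg


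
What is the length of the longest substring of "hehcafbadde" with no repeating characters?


Input: "hehcafbadde"
Sliding window (track last position of each char):
  Position 0 ('h'): window [0,0] length 1 -- new best
  Position 1 ('e'): window [0,1] length 2 -- new best
  Position 2 ('h'): repeat (last at 0), move window start to 1
  Position 2 ('h'): window [1,2] length 2
  Position 3 ('c'): window [1,3] length 3 -- new best
  Position 4 ('a'): window [1,4] length 4 -- new best
  Position 5 ('f'): window [1,5] length 5 -- new best
  Position 6 ('b'): window [1,6] length 6 -- new best
  Position 7 ('a'): repeat (last at 4), move window start to 5
  Position 7 ('a'): window [5,7] length 3
  Position 8 ('d'): window [5,8] length 4
  Position 9 ('d'): repeat (last at 8), move window start to 9
  Position 9 ('d'): window [9,9] length 1
  Position 10 ('e'): window [9,10] length 2
Longest substring with no repeats: "ehcafb" with length 6

6
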